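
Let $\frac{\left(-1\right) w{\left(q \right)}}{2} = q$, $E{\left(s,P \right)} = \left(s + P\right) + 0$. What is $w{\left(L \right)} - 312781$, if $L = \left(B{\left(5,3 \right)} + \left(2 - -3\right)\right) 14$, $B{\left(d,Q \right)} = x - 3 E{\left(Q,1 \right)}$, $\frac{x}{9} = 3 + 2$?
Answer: $-313845$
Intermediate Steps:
$x = 45$ ($x = 9 \left(3 + 2\right) = 9 \cdot 5 = 45$)
$E{\left(s,P \right)} = P + s$ ($E{\left(s,P \right)} = \left(P + s\right) + 0 = P + s$)
$B{\left(d,Q \right)} = 42 - 3 Q$ ($B{\left(d,Q \right)} = 45 - 3 \left(1 + Q\right) = 45 - \left(3 + 3 Q\right) = 42 - 3 Q$)
$L = 532$ ($L = \left(\left(42 - 9\right) + \left(2 - -3\right)\right) 14 = \left(\left(42 - 9\right) + \left(2 + 3\right)\right) 14 = \left(33 + 5\right) 14 = 38 \cdot 14 = 532$)
$w{\left(q \right)} = - 2 q$
$w{\left(L \right)} - 312781 = \left(-2\right) 532 - 312781 = -1064 - 312781 = -313845$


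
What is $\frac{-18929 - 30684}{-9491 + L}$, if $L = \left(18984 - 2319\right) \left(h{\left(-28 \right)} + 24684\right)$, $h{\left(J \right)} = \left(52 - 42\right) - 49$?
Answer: $- \frac{49613}{410699434} \approx -0.0001208$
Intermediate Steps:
$h{\left(J \right)} = -39$ ($h{\left(J \right)} = 10 - 49 = -39$)
$L = 410708925$ ($L = \left(18984 - 2319\right) \left(-39 + 24684\right) = 16665 \cdot 24645 = 410708925$)
$\frac{-18929 - 30684}{-9491 + L} = \frac{-18929 - 30684}{-9491 + 410708925} = - \frac{49613}{410699434}$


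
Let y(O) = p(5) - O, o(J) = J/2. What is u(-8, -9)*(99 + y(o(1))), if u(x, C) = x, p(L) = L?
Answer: -828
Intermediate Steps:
o(J) = J/2 (o(J) = J*(½) = J/2)
y(O) = 5 - O
u(-8, -9)*(99 + y(o(1))) = -8*(99 + (5 - 1/2)) = -8*(99 + (5 - 1*½)) = -8*(99 + (5 - ½)) = -8*(99 + 9/2) = -8*207/2 = -828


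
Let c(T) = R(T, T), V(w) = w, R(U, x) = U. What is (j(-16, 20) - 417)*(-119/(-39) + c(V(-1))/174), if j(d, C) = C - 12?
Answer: -2817601/2262 ≈ -1245.6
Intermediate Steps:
c(T) = T
j(d, C) = -12 + C
(j(-16, 20) - 417)*(-119/(-39) + c(V(-1))/174) = ((-12 + 20) - 417)*(-119/(-39) - 1/174) = (8 - 417)*(-119*(-1/39) - 1*1/174) = -409*(119/39 - 1/174) = -409*6889/2262 = -2817601/2262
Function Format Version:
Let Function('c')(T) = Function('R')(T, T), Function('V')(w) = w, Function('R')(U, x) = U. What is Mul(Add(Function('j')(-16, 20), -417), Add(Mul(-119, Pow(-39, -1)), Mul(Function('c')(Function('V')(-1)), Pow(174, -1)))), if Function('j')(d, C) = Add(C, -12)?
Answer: Rational(-2817601, 2262) ≈ -1245.6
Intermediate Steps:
Function('c')(T) = T
Function('j')(d, C) = Add(-12, C)
Mul(Add(Function('j')(-16, 20), -417), Add(Mul(-119, Pow(-39, -1)), Mul(Function('c')(Function('V')(-1)), Pow(174, -1)))) = Mul(Add(Add(-12, 20), -417), Add(Mul(-119, Pow(-39, -1)), Mul(-1, Pow(174, -1)))) = Mul(Add(8, -417), Add(Mul(-119, Rational(-1, 39)), Mul(-1, Rational(1, 174)))) = Mul(-409, Add(Rational(119, 39), Rational(-1, 174))) = Mul(-409, Rational(6889, 2262)) = Rational(-2817601, 2262)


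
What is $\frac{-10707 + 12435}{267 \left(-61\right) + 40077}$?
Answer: $\frac{288}{3965} \approx 0.072636$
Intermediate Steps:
$\frac{-10707 + 12435}{267 \left(-61\right) + 40077} = \frac{1728}{-16287 + 40077} = \frac{1728}{23790} = 1728 \cdot \frac{1}{23790} = \frac{288}{3965}$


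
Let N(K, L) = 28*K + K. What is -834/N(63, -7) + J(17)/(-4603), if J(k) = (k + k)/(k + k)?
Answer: -1280243/2803227 ≈ -0.45670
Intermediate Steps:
J(k) = 1 (J(k) = (2*k)/((2*k)) = (2*k)*(1/(2*k)) = 1)
N(K, L) = 29*K
-834/N(63, -7) + J(17)/(-4603) = -834/(29*63) + 1/(-4603) = -834/1827 + 1*(-1/4603) = -834*1/1827 - 1/4603 = -278/609 - 1/4603 = -1280243/2803227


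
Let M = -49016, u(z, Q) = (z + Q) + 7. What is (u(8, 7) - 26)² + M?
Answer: -49000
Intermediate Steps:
u(z, Q) = 7 + Q + z (u(z, Q) = (Q + z) + 7 = 7 + Q + z)
(u(8, 7) - 26)² + M = ((7 + 7 + 8) - 26)² - 49016 = (22 - 26)² - 49016 = (-4)² - 49016 = 16 - 49016 = -49000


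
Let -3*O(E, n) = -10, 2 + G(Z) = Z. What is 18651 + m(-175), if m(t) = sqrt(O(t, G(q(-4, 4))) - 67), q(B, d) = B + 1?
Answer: 18651 + I*sqrt(573)/3 ≈ 18651.0 + 7.9791*I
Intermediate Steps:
q(B, d) = 1 + B
G(Z) = -2 + Z
O(E, n) = 10/3 (O(E, n) = -1/3*(-10) = 10/3)
m(t) = I*sqrt(573)/3 (m(t) = sqrt(10/3 - 67) = sqrt(-191/3) = I*sqrt(573)/3)
18651 + m(-175) = 18651 + I*sqrt(573)/3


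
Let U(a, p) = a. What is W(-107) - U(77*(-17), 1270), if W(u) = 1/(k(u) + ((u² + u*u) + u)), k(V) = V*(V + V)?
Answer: 59806902/45689 ≈ 1309.0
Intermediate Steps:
k(V) = 2*V² (k(V) = V*(2*V) = 2*V²)
W(u) = 1/(u + 4*u²) (W(u) = 1/(2*u² + ((u² + u*u) + u)) = 1/(2*u² + ((u² + u²) + u)) = 1/(2*u² + (2*u² + u)) = 1/(2*u² + (u + 2*u²)) = 1/(u + 4*u²))
W(-107) - U(77*(-17), 1270) = 1/((-107)*(1 + 4*(-107))) - 77*(-17) = -1/(107*(1 - 428)) - 1*(-1309) = -1/107/(-427) + 1309 = -1/107*(-1/427) + 1309 = 1/45689 + 1309 = 59806902/45689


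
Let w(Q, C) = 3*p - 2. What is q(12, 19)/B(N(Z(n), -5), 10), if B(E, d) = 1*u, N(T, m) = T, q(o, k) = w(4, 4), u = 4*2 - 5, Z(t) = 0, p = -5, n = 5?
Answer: -17/3 ≈ -5.6667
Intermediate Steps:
u = 3 (u = 8 - 5 = 3)
w(Q, C) = -17 (w(Q, C) = 3*(-5) - 2 = -15 - 2 = -17)
q(o, k) = -17
B(E, d) = 3 (B(E, d) = 1*3 = 3)
q(12, 19)/B(N(Z(n), -5), 10) = -17/3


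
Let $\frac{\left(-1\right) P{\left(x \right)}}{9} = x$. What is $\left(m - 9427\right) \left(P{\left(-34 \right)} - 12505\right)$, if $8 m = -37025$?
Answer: $\frac{1371667759}{8} \approx 1.7146 \cdot 10^{8}$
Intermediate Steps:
$m = - \frac{37025}{8}$ ($m = \frac{1}{8} \left(-37025\right) = - \frac{37025}{8} \approx -4628.1$)
$P{\left(x \right)} = - 9 x$
$\left(m - 9427\right) \left(P{\left(-34 \right)} - 12505\right) = \left(- \frac{37025}{8} - 9427\right) \left(\left(-9\right) \left(-34\right) - 12505\right) = - \frac{112441 \left(306 - 12505\right)}{8} = \left(- \frac{112441}{8}\right) \left(-12199\right) = \frac{1371667759}{8}$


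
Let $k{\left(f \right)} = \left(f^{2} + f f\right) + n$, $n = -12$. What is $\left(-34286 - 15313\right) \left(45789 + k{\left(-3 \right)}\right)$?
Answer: $-2271386205$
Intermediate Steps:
$k{\left(f \right)} = -12 + 2 f^{2}$ ($k{\left(f \right)} = \left(f^{2} + f f\right) - 12 = \left(f^{2} + f^{2}\right) - 12 = 2 f^{2} - 12 = -12 + 2 f^{2}$)
$\left(-34286 - 15313\right) \left(45789 + k{\left(-3 \right)}\right) = \left(-34286 - 15313\right) \left(45789 - \left(12 - 2 \left(-3\right)^{2}\right)\right) = - 49599 \left(45789 + \left(-12 + 2 \cdot 9\right)\right) = - 49599 \left(45789 + \left(-12 + 18\right)\right) = - 49599 \left(45789 + 6\right) = \left(-49599\right) 45795 = -2271386205$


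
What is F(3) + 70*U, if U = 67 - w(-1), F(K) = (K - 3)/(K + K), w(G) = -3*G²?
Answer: 4900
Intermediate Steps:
F(K) = (-3 + K)/(2*K) (F(K) = (-3 + K)/((2*K)) = (-3 + K)*(1/(2*K)) = (-3 + K)/(2*K))
U = 70 (U = 67 - (-3)*(-1)² = 67 - (-3) = 67 - 1*(-3) = 67 + 3 = 70)
F(3) + 70*U = (½)*(-3 + 3)/3 + 70*70 = (½)*(⅓)*0 + 4900 = 0 + 4900 = 4900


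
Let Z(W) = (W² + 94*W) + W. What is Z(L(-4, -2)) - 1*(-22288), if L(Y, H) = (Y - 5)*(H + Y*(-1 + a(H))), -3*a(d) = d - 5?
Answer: 32914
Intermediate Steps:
a(d) = 5/3 - d/3 (a(d) = -(d - 5)/3 = -(-5 + d)/3 = 5/3 - d/3)
L(Y, H) = (-5 + Y)*(H + Y*(⅔ - H/3)) (L(Y, H) = (Y - 5)*(H + Y*(-1 + (5/3 - H/3))) = (-5 + Y)*(H + Y*(⅔ - H/3)))
Z(W) = W² + 95*W
Z(L(-4, -2)) - 1*(-22288) = (-5*(-2) - 10/3*(-4) + (⅔)*(-4)² - ⅓*(-2)*(-4)² + (8/3)*(-2)*(-4))*(95 + (-5*(-2) - 10/3*(-4) + (⅔)*(-4)² - ⅓*(-2)*(-4)² + (8/3)*(-2)*(-4))) - 1*(-22288) = (10 + 40/3 + (⅔)*16 - ⅓*(-2)*16 + 64/3)*(95 + (10 + 40/3 + (⅔)*16 - ⅓*(-2)*16 + 64/3)) + 22288 = (10 + 40/3 + 32/3 + 32/3 + 64/3)*(95 + (10 + 40/3 + 32/3 + 32/3 + 64/3)) + 22288 = 66*(95 + 66) + 22288 = 66*161 + 22288 = 10626 + 22288 = 32914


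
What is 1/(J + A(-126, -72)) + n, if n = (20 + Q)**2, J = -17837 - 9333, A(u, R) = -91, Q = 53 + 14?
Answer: 206338508/27261 ≈ 7569.0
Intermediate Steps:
Q = 67
J = -27170
n = 7569 (n = (20 + 67)**2 = 87**2 = 7569)
1/(J + A(-126, -72)) + n = 1/(-27170 - 91) + 7569 = 1/(-27261) + 7569 = -1/27261 + 7569 = 206338508/27261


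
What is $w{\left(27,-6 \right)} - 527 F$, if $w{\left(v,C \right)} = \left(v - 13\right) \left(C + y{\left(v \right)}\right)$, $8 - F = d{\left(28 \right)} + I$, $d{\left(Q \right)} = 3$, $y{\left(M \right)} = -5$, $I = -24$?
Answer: $-15437$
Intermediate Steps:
$F = 29$ ($F = 8 - \left(3 - 24\right) = 8 - -21 = 8 + 21 = 29$)
$w{\left(v,C \right)} = \left(-13 + v\right) \left(-5 + C\right)$ ($w{\left(v,C \right)} = \left(v - 13\right) \left(C - 5\right) = \left(-13 + v\right) \left(-5 + C\right)$)
$w{\left(27,-6 \right)} - 527 F = \left(65 - -78 - 135 - 162\right) - 15283 = \left(65 + 78 - 135 - 162\right) - 15283 = -154 - 15283 = -15437$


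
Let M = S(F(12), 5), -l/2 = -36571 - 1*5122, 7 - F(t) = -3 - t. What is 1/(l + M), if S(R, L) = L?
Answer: 1/83391 ≈ 1.1992e-5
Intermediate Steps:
F(t) = 10 + t (F(t) = 7 - (-3 - t) = 7 + (3 + t) = 10 + t)
l = 83386 (l = -2*(-36571 - 1*5122) = -2*(-36571 - 5122) = -2*(-41693) = 83386)
M = 5
1/(l + M) = 1/(83386 + 5) = 1/83391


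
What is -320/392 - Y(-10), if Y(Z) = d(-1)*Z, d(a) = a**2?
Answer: 450/49 ≈ 9.1837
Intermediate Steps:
Y(Z) = Z (Y(Z) = (-1)**2*Z = 1*Z = Z)
-320/392 - Y(-10) = -320/392 - 1*(-10) = -320*1/392 + 10 = -40/49 + 10 = 450/49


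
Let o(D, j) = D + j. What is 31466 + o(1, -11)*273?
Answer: 28736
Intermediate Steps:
31466 + o(1, -11)*273 = 31466 + (1 - 11)*273 = 31466 - 10*273 = 31466 - 2730 = 28736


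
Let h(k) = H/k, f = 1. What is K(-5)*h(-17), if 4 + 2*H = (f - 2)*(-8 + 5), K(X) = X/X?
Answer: 1/34 ≈ 0.029412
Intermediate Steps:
K(X) = 1
H = -½ (H = -2 + ((1 - 2)*(-8 + 5))/2 = -2 + (-1*(-3))/2 = -2 + (½)*3 = -2 + 3/2 = -½ ≈ -0.50000)
h(k) = -1/(2*k)
K(-5)*h(-17) = 1*(-½/(-17)) = 1*(-½*(-1/17)) = 1*(1/34) = 1/34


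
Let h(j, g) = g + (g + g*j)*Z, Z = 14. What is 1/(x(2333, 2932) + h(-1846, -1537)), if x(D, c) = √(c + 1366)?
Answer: 39699173/1576024336879631 - √4298/1576024336879631 ≈ 2.5189e-8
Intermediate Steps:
x(D, c) = √(1366 + c)
h(j, g) = 15*g + 14*g*j (h(j, g) = g + (g + g*j)*14 = g + (14*g + 14*g*j) = 15*g + 14*g*j)
1/(x(2333, 2932) + h(-1846, -1537)) = 1/(√(1366 + 2932) - 1537*(15 + 14*(-1846))) = 1/(√4298 - 1537*(15 - 25844)) = 1/(√4298 - 1537*(-25829)) = 1/(√4298 + 39699173) = 1/(39699173 + √4298)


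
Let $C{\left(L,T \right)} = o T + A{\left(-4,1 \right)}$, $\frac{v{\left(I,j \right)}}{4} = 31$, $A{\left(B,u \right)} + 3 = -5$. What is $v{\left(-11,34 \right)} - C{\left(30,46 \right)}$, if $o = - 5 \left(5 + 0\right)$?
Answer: $1282$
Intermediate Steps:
$A{\left(B,u \right)} = -8$ ($A{\left(B,u \right)} = -3 - 5 = -8$)
$o = -25$ ($o = \left(-5\right) 5 = -25$)
$v{\left(I,j \right)} = 124$ ($v{\left(I,j \right)} = 4 \cdot 31 = 124$)
$C{\left(L,T \right)} = -8 - 25 T$ ($C{\left(L,T \right)} = - 25 T - 8 = -8 - 25 T$)
$v{\left(-11,34 \right)} - C{\left(30,46 \right)} = 124 - \left(-8 - 1150\right) = 124 - -1158 = 124 + 1158 = 1282$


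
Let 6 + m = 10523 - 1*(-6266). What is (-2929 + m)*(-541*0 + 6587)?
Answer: 91256298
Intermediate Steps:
m = 16783 (m = -6 + (10523 - 1*(-6266)) = -6 + (10523 + 6266) = -6 + 16789 = 16783)
(-2929 + m)*(-541*0 + 6587) = (-2929 + 16783)*(-541*0 + 6587) = 13854*(0 + 6587) = 13854*6587 = 91256298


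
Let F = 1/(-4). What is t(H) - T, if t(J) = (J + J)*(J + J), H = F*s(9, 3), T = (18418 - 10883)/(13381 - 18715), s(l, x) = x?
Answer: 39073/10668 ≈ 3.6626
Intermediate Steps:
F = -¼ (F = 1*(-¼) = -¼ ≈ -0.25000)
T = -7535/5334 (T = 7535/(-5334) = 7535*(-1/5334) = -7535/5334 ≈ -1.4126)
H = -¾ (H = -¼*3 = -¾ ≈ -0.75000)
t(J) = 4*J² (t(J) = (2*J)*(2*J) = 4*J²)
t(H) - T = 4*(-¾)² - 1*(-7535/5334) = 4*(9/16) + 7535/5334 = 9/4 + 7535/5334 = 39073/10668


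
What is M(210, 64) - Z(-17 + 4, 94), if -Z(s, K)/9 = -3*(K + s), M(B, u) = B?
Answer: -1977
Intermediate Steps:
Z(s, K) = 27*K + 27*s (Z(s, K) = -(-27)*(K + s) = -9*(-3*K - 3*s) = 27*K + 27*s)
M(210, 64) - Z(-17 + 4, 94) = 210 - (27*94 + 27*(-17 + 4)) = 210 - (2538 + 27*(-13)) = 210 - (2538 - 351) = 210 - 1*2187 = 210 - 2187 = -1977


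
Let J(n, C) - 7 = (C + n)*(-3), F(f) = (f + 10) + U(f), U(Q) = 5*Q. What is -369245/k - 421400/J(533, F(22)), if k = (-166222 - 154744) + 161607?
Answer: 33949509505/160793231 ≈ 211.14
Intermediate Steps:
F(f) = 10 + 6*f (F(f) = (f + 10) + 5*f = (10 + f) + 5*f = 10 + 6*f)
J(n, C) = 7 - 3*C - 3*n (J(n, C) = 7 + (C + n)*(-3) = 7 + (-3*C - 3*n) = 7 - 3*C - 3*n)
k = -159359 (k = -320966 + 161607 = -159359)
-369245/k - 421400/J(533, F(22)) = -369245/(-159359) - 421400/(7 - 3*(10 + 6*22) - 3*533) = -369245*(-1/159359) - 421400/(7 - 3*(10 + 132) - 1599) = 369245/159359 - 421400/(7 - 3*142 - 1599) = 369245/159359 - 421400/(7 - 426 - 1599) = 369245/159359 - 421400/(-2018) = 369245/159359 - 421400*(-1/2018) = 369245/159359 + 210700/1009 = 33949509505/160793231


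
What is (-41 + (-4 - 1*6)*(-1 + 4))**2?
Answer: 5041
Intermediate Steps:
(-41 + (-4 - 1*6)*(-1 + 4))**2 = (-41 + (-4 - 6)*3)**2 = (-41 - 10*3)**2 = (-41 - 30)**2 = (-71)**2 = 5041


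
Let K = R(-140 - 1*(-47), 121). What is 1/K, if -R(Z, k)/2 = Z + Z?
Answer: 1/372 ≈ 0.0026882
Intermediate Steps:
R(Z, k) = -4*Z (R(Z, k) = -2*(Z + Z) = -4*Z)
K = 372 (K = -4*(-140 - 1*(-47)) = -4*(-140 + 47) = -4*(-93) = 372)
1/K = 1/372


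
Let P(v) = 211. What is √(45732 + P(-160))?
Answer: √45943 ≈ 214.34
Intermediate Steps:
√(45732 + P(-160)) = √(45732 + 211) = √45943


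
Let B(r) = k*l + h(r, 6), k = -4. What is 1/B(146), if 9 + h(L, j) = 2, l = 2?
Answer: -1/15 ≈ -0.066667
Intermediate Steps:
h(L, j) = -7 (h(L, j) = -9 + 2 = -7)
B(r) = -15 (B(r) = -4*2 - 7 = -8 - 7 = -15)
1/B(146) = 1/(-15) = -1/15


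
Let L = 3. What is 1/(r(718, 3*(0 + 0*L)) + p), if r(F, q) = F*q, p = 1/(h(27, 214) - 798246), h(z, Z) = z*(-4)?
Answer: -798354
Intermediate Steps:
h(z, Z) = -4*z
p = -1/798354 (p = 1/(-4*27 - 798246) = 1/(-108 - 798246) = 1/(-798354) = -1/798354 ≈ -1.2526e-6)
1/(r(718, 3*(0 + 0*L)) + p) = 1/(718*(3*(0 + 0*3)) - 1/798354) = 1/(718*(3*(0 + 0)) - 1/798354) = 1/(718*(3*0) - 1/798354) = 1/(718*0 - 1/798354) = 1/(0 - 1/798354) = 1/(-1/798354) = -798354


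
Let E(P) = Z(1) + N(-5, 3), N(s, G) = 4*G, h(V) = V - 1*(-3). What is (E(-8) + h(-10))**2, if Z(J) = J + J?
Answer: 49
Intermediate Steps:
Z(J) = 2*J
h(V) = 3 + V (h(V) = V + 3 = 3 + V)
E(P) = 14 (E(P) = 2*1 + 4*3 = 2 + 12 = 14)
(E(-8) + h(-10))**2 = (14 + (3 - 10))**2 = (14 - 7)**2 = 7**2 = 49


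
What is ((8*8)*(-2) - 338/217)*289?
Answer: -8124946/217 ≈ -37442.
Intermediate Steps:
((8*8)*(-2) - 338/217)*289 = (64*(-2) - 338*1/217)*289 = (-128 - 338/217)*289 = -28114/217*289 = -8124946/217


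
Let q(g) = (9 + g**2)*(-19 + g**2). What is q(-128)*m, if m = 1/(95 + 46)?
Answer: 89423815/47 ≈ 1.9026e+6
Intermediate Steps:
q(g) = (-19 + g**2)*(9 + g**2)
m = 1/141 ≈ 0.0070922
q(-128)*m = (-171 + (-128)**4 - 10*(-128)**2)*(1/141) = (-171 + 268435456 - 10*16384)*(1/141) = (-171 + 268435456 - 163840)*(1/141) = 268271445*(1/141) = 89423815/47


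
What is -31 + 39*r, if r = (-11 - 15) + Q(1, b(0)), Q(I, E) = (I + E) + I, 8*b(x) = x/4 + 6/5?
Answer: -19223/20 ≈ -961.15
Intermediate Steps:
b(x) = 3/20 + x/32 (b(x) = (x/4 + 6/5)/8 = (6/5 + x/4)/8 = 3/20 + x/32)
Q(I, E) = E + 2*I (Q(I, E) = (E + I) + I = E + 2*I)
r = -477/20 (r = (-11 - 15) + ((3/20 + (1/32)*0) + 2*1) = -26 + ((3/20 + 0) + 2) = -26 + (3/20 + 2) = -26 + 43/20 = -477/20 ≈ -23.850)
-31 + 39*r = -31 + 39*(-477/20) = -31 - 18603/20 = -19223/20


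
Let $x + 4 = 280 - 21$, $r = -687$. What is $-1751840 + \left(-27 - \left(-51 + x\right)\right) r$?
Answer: $-1593143$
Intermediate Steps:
$x = 255$ ($x = -4 + \left(280 - 21\right) = -4 + 259 = 255$)
$-1751840 + \left(-27 - \left(-51 + x\right)\right) r = -1751840 + \left(-27 + \left(51 - 255\right)\right) \left(-687\right) = -1751840 + \left(-27 - 204\right) \left(-687\right) = -1751840 - -158697 = -1751840 + 158697 = -1593143$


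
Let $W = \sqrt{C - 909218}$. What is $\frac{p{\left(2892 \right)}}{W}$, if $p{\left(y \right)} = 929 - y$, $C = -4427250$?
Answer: $\frac{1963 i \sqrt{1334117}}{2668234} \approx 0.84975 i$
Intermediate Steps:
$W = 2 i \sqrt{1334117}$ ($W = \sqrt{-4427250 - 909218} = \sqrt{-5336468} = 2 i \sqrt{1334117} \approx 2310.1 i$)
$\frac{p{\left(2892 \right)}}{W} = \frac{929 - 2892}{2 i \sqrt{1334117}} = \left(929 - 2892\right) \left(- \frac{i \sqrt{1334117}}{2668234}\right) = - 1963 \left(- \frac{i \sqrt{1334117}}{2668234}\right) = \frac{1963 i \sqrt{1334117}}{2668234}$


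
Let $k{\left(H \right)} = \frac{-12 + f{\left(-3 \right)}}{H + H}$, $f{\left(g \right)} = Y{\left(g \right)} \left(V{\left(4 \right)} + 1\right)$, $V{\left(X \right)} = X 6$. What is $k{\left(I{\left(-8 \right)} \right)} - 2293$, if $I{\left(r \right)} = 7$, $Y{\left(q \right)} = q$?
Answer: $- \frac{32189}{14} \approx -2299.2$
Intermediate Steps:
$V{\left(X \right)} = 6 X$
$f{\left(g \right)} = 25 g$ ($f{\left(g \right)} = g \left(6 \cdot 4 + 1\right) = g \left(24 + 1\right) = g 25 = 25 g$)
$k{\left(H \right)} = - \frac{87}{2 H}$ ($k{\left(H \right)} = \frac{-12 + 25 \left(-3\right)}{H + H} = \frac{-12 - 75}{2 H} = - 87 \frac{1}{2 H} = - \frac{87}{2 H}$)
$k{\left(I{\left(-8 \right)} \right)} - 2293 = - \frac{87}{2 \cdot 7} - 2293 = \left(- \frac{87}{2}\right) \frac{1}{7} - 2293 = - \frac{87}{14} - 2293 = - \frac{32189}{14}$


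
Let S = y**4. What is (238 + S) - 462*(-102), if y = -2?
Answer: 47378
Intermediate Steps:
S = 16 (S = (-2)**4 = 16)
(238 + S) - 462*(-102) = (238 + 16) - 462*(-102) = 254 + 47124 = 47378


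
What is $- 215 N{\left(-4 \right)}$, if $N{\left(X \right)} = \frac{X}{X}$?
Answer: $-215$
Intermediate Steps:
$N{\left(X \right)} = 1$
$- 215 N{\left(-4 \right)} = \left(-215\right) 1 = -215$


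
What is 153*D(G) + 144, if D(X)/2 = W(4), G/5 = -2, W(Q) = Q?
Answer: 1368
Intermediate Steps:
G = -10 (G = 5*(-2) = -10)
D(X) = 8 (D(X) = 2*4 = 8)
153*D(G) + 144 = 153*8 + 144 = 1224 + 144 = 1368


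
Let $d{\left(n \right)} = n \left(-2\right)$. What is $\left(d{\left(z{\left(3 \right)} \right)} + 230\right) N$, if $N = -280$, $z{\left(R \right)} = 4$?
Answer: $-62160$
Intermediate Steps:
$d{\left(n \right)} = - 2 n$
$\left(d{\left(z{\left(3 \right)} \right)} + 230\right) N = \left(\left(-2\right) 4 + 230\right) \left(-280\right) = \left(-8 + 230\right) \left(-280\right) = 222 \left(-280\right) = -62160$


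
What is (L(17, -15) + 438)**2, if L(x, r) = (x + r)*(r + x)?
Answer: 195364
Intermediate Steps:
L(x, r) = (r + x)**2 (L(x, r) = (r + x)*(r + x) = (r + x)**2)
(L(17, -15) + 438)**2 = ((-15 + 17)**2 + 438)**2 = (2**2 + 438)**2 = (4 + 438)**2 = 442**2 = 195364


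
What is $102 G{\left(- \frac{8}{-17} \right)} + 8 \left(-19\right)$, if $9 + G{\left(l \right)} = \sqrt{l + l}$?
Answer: $-1070 + 24 \sqrt{17} \approx -971.05$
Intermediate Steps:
$G{\left(l \right)} = -9 + \sqrt{2} \sqrt{l}$ ($G{\left(l \right)} = -9 + \sqrt{l + l} = -9 + \sqrt{2 l} = -9 + \sqrt{2} \sqrt{l}$)
$102 G{\left(- \frac{8}{-17} \right)} + 8 \left(-19\right) = 102 \left(-9 + \sqrt{2} \sqrt{- \frac{8}{-17}}\right) + 8 \left(-19\right) = 102 \left(-9 + \sqrt{2} \sqrt{\left(-8\right) \left(- \frac{1}{17}\right)}\right) - 152 = 102 \left(-9 + \sqrt{2} \sqrt{\frac{8}{17}}\right) - 152 = 102 \left(-9 + \sqrt{2} \frac{2 \sqrt{34}}{17}\right) - 152 = 102 \left(-9 + \frac{4 \sqrt{17}}{17}\right) - 152 = \left(-918 + 24 \sqrt{17}\right) - 152 = -1070 + 24 \sqrt{17}$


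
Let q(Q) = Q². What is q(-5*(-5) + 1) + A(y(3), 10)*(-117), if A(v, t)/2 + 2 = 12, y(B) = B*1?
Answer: -1664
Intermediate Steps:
y(B) = B
A(v, t) = 20 (A(v, t) = -4 + 2*12 = -4 + 24 = 20)
q(-5*(-5) + 1) + A(y(3), 10)*(-117) = (-5*(-5) + 1)² + 20*(-117) = (25 + 1)² - 2340 = 26² - 2340 = 676 - 2340 = -1664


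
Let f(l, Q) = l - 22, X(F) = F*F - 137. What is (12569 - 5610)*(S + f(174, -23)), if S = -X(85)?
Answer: -48267624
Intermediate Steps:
X(F) = -137 + F² (X(F) = F² - 137 = -137 + F²)
f(l, Q) = -22 + l
S = -7088 (S = -(-137 + 85²) = -(-137 + 7225) = -1*7088 = -7088)
(12569 - 5610)*(S + f(174, -23)) = (12569 - 5610)*(-7088 + (-22 + 174)) = 6959*(-7088 + 152) = 6959*(-6936) = -48267624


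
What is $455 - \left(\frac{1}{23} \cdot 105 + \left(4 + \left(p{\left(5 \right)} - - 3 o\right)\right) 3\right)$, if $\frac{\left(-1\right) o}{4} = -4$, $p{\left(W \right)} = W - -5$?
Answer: $\frac{6082}{23} \approx 264.43$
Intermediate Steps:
$p{\left(W \right)} = 5 + W$ ($p{\left(W \right)} = W + 5 = 5 + W$)
$o = 16$ ($o = \left(-4\right) \left(-4\right) = 16$)
$455 - \left(\frac{1}{23} \cdot 105 + \left(4 + \left(p{\left(5 \right)} - - 3 o\right)\right) 3\right) = 455 - \left(\frac{1}{23} \cdot 105 + \left(4 + \left(\left(5 + 5\right) - \left(-3\right) 16\right)\right) 3\right) = 455 - \left(\frac{1}{23} \cdot 105 + \left(4 + \left(10 - -48\right)\right) 3\right) = 455 - \left(\frac{105}{23} + \left(4 + \left(10 + 48\right)\right) 3\right) = 455 - \left(\frac{105}{23} + \left(4 + 58\right) 3\right) = 455 - \left(\frac{105}{23} + 62 \cdot 3\right) = 455 - \left(\frac{105}{23} + 186\right) = 455 - \frac{4383}{23} = \frac{6082}{23}$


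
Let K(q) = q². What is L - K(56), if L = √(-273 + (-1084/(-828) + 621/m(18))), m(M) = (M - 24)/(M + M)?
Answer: -3136 + I*√19033006/69 ≈ -3136.0 + 63.227*I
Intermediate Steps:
m(M) = (-24 + M)/(2*M) (m(M) = (-24 + M)/((2*M)) = (-24 + M)*(1/(2*M)) = (-24 + M)/(2*M))
L = I*√19033006/69 (L = √(-273 + (-1084/(-828) + 621/(((½)*(-24 + 18)/18)))) = √(-273 + (-1084*(-1/828) + 621/(((½)*(1/18)*(-6))))) = √(-273 + (271/207 + 621/(-⅙))) = √(-273 + (271/207 + 621*(-6))) = √(-273 + (271/207 - 3726)) = √(-273 - 771011/207) = √(-827522/207) = I*√19033006/69 ≈ 63.227*I)
L - K(56) = I*√19033006/69 - 1*56² = I*√19033006/69 - 1*3136 = I*√19033006/69 - 3136 = -3136 + I*√19033006/69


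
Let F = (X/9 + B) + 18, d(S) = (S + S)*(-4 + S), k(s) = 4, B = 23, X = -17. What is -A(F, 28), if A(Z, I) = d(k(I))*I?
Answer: 0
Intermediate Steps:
d(S) = 2*S*(-4 + S) (d(S) = (2*S)*(-4 + S) = 2*S*(-4 + S))
F = 352/9 (F = (-17/9 + 23) + 18 = 190/9 + 18 = 352/9 ≈ 39.111)
A(Z, I) = 0 (A(Z, I) = (2*4*(-4 + 4))*I = (2*4*0)*I = 0*I = 0)
-A(F, 28) = -1*0 = 0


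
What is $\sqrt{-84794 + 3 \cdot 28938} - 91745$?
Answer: $-91745 + 2 \sqrt{505} \approx -91700.0$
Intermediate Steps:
$\sqrt{-84794 + 3 \cdot 28938} - 91745 = \sqrt{-84794 + 86814} - 91745 = \sqrt{2020} - 91745 = 2 \sqrt{505} - 91745 = -91745 + 2 \sqrt{505}$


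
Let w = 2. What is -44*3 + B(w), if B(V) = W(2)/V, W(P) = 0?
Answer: -132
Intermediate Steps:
B(V) = 0 (B(V) = 0/V = 0)
-44*3 + B(w) = -44*3 + 0 = -132 + 0 = -132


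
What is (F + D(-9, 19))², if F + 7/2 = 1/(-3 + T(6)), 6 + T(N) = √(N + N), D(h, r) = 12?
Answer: 444691/6348 - 770*√3/1587 ≈ 69.212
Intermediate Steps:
T(N) = -6 + √2*√N (T(N) = -6 + √(N + N) = -6 + √(2*N) = -6 + √2*√N)
F = -7/2 + 1/(-9 + 2*√3) (F = -7/2 + 1/(-3 + (-6 + √2*√6)) = -7/2 + 1/(-3 + (-6 + 2*√3)) = -7/2 + 1/(-9 + 2*√3) ≈ -3.6806)
(F + D(-9, 19))² = ((-167/46 - 2*√3/69) + 12)² = (385/46 - 2*√3/69)²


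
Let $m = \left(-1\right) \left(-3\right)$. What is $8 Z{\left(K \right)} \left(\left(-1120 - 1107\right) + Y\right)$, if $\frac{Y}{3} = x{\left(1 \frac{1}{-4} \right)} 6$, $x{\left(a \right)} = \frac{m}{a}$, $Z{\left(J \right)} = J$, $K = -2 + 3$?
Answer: $-19544$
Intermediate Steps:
$K = 1$
$m = 3$
$x{\left(a \right)} = \frac{3}{a}$
$Y = -216$ ($Y = 3 \frac{3}{1 \frac{1}{-4}} \cdot 6 = 3 \frac{3}{1 \left(- \frac{1}{4}\right)} 6 = 3 \frac{3}{- \frac{1}{4}} \cdot 6 = 3 \cdot 3 \left(-4\right) 6 = 3 \left(\left(-12\right) 6\right) = 3 \left(-72\right) = -216$)
$8 Z{\left(K \right)} \left(\left(-1120 - 1107\right) + Y\right) = 8 \cdot 1 \left(\left(-1120 - 1107\right) - 216\right) = 8 \left(-2227 - 216\right) = 8 \left(-2443\right) = -19544$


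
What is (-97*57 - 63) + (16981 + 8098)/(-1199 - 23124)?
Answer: -136039295/24323 ≈ -5593.0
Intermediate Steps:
(-97*57 - 63) + (16981 + 8098)/(-1199 - 23124) = (-5529 - 63) + 25079/(-24323) = -5592 + 25079*(-1/24323) = -5592 - 25079/24323 = -136039295/24323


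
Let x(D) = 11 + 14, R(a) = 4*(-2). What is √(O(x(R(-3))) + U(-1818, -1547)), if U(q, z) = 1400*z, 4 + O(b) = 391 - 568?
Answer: I*√2165981 ≈ 1471.7*I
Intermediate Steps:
R(a) = -8
x(D) = 25
O(b) = -181 (O(b) = -4 + (391 - 568) = -4 - 177 = -181)
√(O(x(R(-3))) + U(-1818, -1547)) = √(-181 + 1400*(-1547)) = √(-181 - 2165800) = √(-2165981) = I*√2165981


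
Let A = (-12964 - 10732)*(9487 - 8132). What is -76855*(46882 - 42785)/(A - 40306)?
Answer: 314874935/32148386 ≈ 9.7944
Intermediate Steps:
A = -32108080 (A = -23696*1355 = -32108080)
-76855*(46882 - 42785)/(A - 40306) = -76855*(46882 - 42785)/(-32108080 - 40306) = -76855/((-32148386/4097)) = -76855/((-32148386*1/4097)) = -76855/(-32148386/4097) = -76855*(-4097/32148386) = 314874935/32148386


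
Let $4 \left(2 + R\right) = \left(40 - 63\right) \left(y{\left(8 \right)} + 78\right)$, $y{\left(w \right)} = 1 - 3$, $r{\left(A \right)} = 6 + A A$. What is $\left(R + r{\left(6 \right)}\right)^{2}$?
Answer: $157609$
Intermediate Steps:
$r{\left(A \right)} = 6 + A^{2}$
$y{\left(w \right)} = -2$ ($y{\left(w \right)} = 1 - 3 = -2$)
$R = -439$ ($R = -2 + \frac{\left(40 - 63\right) \left(-2 + 78\right)}{4} = -2 + \frac{\left(-23\right) 76}{4} = -2 + \frac{1}{4} \left(-1748\right) = -2 - 437 = -439$)
$\left(R + r{\left(6 \right)}\right)^{2} = \left(-439 + \left(6 + 6^{2}\right)\right)^{2} = \left(-439 + \left(6 + 36\right)\right)^{2} = \left(-439 + 42\right)^{2} = \left(-397\right)^{2} = 157609$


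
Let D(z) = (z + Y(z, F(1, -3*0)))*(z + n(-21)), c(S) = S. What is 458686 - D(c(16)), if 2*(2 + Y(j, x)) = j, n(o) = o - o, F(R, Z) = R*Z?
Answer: 458334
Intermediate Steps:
n(o) = 0
Y(j, x) = -2 + j/2
D(z) = z*(-2 + 3*z/2) (D(z) = (z + (-2 + z/2))*(z + 0) = (-2 + 3*z/2)*z = z*(-2 + 3*z/2))
458686 - D(c(16)) = 458686 - 16*(-4 + 3*16)/2 = 458686 - 16*(-4 + 48)/2 = 458686 - 16*44/2 = 458686 - 1*352 = 458686 - 352 = 458334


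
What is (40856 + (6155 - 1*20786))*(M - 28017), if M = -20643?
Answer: -1276108500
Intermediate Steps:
(40856 + (6155 - 1*20786))*(M - 28017) = (40856 + (6155 - 1*20786))*(-20643 - 28017) = (40856 + (6155 - 20786))*(-48660) = (40856 - 14631)*(-48660) = 26225*(-48660) = -1276108500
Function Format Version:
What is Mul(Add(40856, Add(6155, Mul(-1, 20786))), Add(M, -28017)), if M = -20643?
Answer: -1276108500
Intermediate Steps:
Mul(Add(40856, Add(6155, Mul(-1, 20786))), Add(M, -28017)) = Mul(Add(40856, Add(6155, Mul(-1, 20786))), Add(-20643, -28017)) = Mul(Add(40856, Add(6155, -20786)), -48660) = Mul(Add(40856, -14631), -48660) = Mul(26225, -48660) = -1276108500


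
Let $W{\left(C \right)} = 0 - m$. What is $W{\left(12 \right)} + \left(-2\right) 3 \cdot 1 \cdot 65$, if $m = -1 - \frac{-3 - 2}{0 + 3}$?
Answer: $- \frac{1172}{3} \approx -390.67$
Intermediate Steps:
$m = \frac{2}{3}$ ($m = -1 - - \frac{5}{3} = -1 + \frac{5}{3} = \frac{2}{3} \approx 0.66667$)
$W{\left(C \right)} = - \frac{2}{3}$ ($W{\left(C \right)} = 0 - \frac{2}{3} = - \frac{2}{3}$)
$W{\left(12 \right)} + \left(-2\right) 3 \cdot 1 \cdot 65 = - \frac{2}{3} + \left(-2\right) 3 \cdot 1 \cdot 65 = - \frac{2}{3} + \left(-6\right) 1 \cdot 65 = - \frac{2}{3} - 390 = - \frac{1172}{3}$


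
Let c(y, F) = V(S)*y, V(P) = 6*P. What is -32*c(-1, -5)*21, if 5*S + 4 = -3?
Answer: -28224/5 ≈ -5644.8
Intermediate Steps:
S = -7/5 (S = -4/5 + (1/5)*(-3) = -4/5 - 3/5 = -7/5 ≈ -1.4000)
c(y, F) = -42*y/5 (c(y, F) = (6*(-7/5))*y = -42*y/5)
-32*c(-1, -5)*21 = -(-1344)*(-1)/5*21 = -32*42/5*21 = -1344/5*21 = -28224/5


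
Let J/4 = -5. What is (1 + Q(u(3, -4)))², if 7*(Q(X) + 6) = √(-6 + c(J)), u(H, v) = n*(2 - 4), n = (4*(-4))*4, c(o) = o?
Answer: (35 - I*√26)²/49 ≈ 24.469 - 7.2843*I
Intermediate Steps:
J = -20 (J = 4*(-5) = -20)
n = -64 (n = -16*4 = -64)
u(H, v) = 128 (u(H, v) = -64*(2 - 4) = -64*(-2) = 128)
Q(X) = -6 + I*√26/7 (Q(X) = -6 + √(-6 - 20)/7 = -6 + √(-26)/7 = -6 + (I*√26)/7 = -6 + I*√26/7)
(1 + Q(u(3, -4)))² = (1 + (-6 + I*√26/7))² = (-5 + I*√26/7)²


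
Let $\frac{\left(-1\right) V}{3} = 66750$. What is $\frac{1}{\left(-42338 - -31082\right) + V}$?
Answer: $- \frac{1}{211506} \approx -4.728 \cdot 10^{-6}$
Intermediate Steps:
$V = -200250$ ($V = \left(-3\right) 66750 = -200250$)
$\frac{1}{\left(-42338 - -31082\right) + V} = \frac{1}{\left(-42338 - -31082\right) - 200250} = \frac{1}{\left(-42338 + 31082\right) - 200250} = \frac{1}{-11256 - 200250} = \frac{1}{-211506} = - \frac{1}{211506}$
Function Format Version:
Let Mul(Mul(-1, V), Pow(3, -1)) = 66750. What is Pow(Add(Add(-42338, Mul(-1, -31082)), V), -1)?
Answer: Rational(-1, 211506) ≈ -4.7280e-6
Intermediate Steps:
V = -200250 (V = Mul(-3, 66750) = -200250)
Pow(Add(Add(-42338, Mul(-1, -31082)), V), -1) = Pow(Add(Add(-42338, Mul(-1, -31082)), -200250), -1) = Pow(Add(Add(-42338, 31082), -200250), -1) = Pow(Add(-11256, -200250), -1) = Pow(-211506, -1) = Rational(-1, 211506)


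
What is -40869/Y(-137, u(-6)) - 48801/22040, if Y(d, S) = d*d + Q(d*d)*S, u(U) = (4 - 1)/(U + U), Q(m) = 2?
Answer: -3633348657/827315480 ≈ -4.3917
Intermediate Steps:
u(U) = 3/(2*U) (u(U) = 3/((2*U)) = 3*(1/(2*U)) = 3/(2*U))
Y(d, S) = d**2 + 2*S (Y(d, S) = d*d + 2*S = d**2 + 2*S)
-40869/Y(-137, u(-6)) - 48801/22040 = -40869/((-137)**2 + 2*((3/2)/(-6))) - 48801/22040 = -40869/(18769 + 2*((3/2)*(-1/6))) - 48801*1/22040 = -40869/(18769 + 2*(-1/4)) - 48801/22040 = -40869/(18769 - 1/2) - 48801/22040 = -40869/37537/2 - 48801/22040 = -40869*2/37537 - 48801/22040 = -81738/37537 - 48801/22040 = -3633348657/827315480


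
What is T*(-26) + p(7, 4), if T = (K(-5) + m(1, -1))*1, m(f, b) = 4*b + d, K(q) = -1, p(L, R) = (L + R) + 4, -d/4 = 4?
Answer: 561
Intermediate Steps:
d = -16 (d = -4*4 = -16)
p(L, R) = 4 + L + R
m(f, b) = -16 + 4*b (m(f, b) = 4*b - 16 = -16 + 4*b)
T = -21 (T = (-1 + (-16 + 4*(-1)))*1 = (-1 + (-16 - 4))*1 = (-1 - 20)*1 = -21*1 = -21)
T*(-26) + p(7, 4) = -21*(-26) + (4 + 7 + 4) = 546 + 15 = 561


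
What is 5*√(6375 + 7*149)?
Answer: 5*√7418 ≈ 430.64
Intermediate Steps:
5*√(6375 + 7*149) = 5*√(6375 + 1043) = 5*√7418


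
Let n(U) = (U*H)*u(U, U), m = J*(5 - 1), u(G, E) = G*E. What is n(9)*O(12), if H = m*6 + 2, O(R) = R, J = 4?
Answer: 857304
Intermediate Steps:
u(G, E) = E*G
m = 16 (m = 4*(5 - 1) = 4*4 = 16)
H = 98 (H = 16*6 + 2 = 96 + 2 = 98)
n(U) = 98*U**3 (n(U) = (U*98)*(U*U) = (98*U)*U**2 = 98*U**3)
n(9)*O(12) = (98*9**3)*12 = (98*729)*12 = 71442*12 = 857304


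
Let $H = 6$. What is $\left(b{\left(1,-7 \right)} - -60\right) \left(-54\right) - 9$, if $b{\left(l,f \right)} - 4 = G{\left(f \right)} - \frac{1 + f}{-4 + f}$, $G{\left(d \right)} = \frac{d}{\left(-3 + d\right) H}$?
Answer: $- \frac{378603}{110} \approx -3441.8$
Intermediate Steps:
$G{\left(d \right)} = \frac{d}{-18 + 6 d}$ ($G{\left(d \right)} = \frac{d}{\left(-3 + d\right) 6} = \frac{d}{-18 + 6 d}$)
$b{\left(l,f \right)} = 4 - \frac{1 + f}{-4 + f} + \frac{f}{6 \left(-3 + f\right)}$ ($b{\left(l,f \right)} = 4 + \left(\frac{f}{6 \left(-3 + f\right)} - \frac{1 + f}{-4 + f}\right) = 4 + \left(- \frac{1 + f}{-4 + f} + \frac{f}{6 \left(-3 + f\right)}\right) = 4 - \frac{1 + f}{-4 + f} + \frac{f}{6 \left(-3 + f\right)}$)
$\left(b{\left(1,-7 \right)} - -60\right) \left(-54\right) - 9 = \left(\frac{306 - -1120 + 19 \left(-7\right)^{2}}{6 \left(12 + \left(-7\right)^{2} - -49\right)} - -60\right) \left(-54\right) - 9 = \left(\frac{306 + 1120 + 19 \cdot 49}{6 \left(12 + 49 + 49\right)} + 60\right) \left(-54\right) - 9 = \left(\frac{306 + 1120 + 931}{6 \cdot 110} + 60\right) \left(-54\right) - 9 = \left(\frac{1}{6} \cdot \frac{1}{110} \cdot 2357 + 60\right) \left(-54\right) - 9 = \left(\frac{2357}{660} + 60\right) \left(-54\right) - 9 = \frac{41957}{660} \left(-54\right) - 9 = - \frac{377613}{110} - 9 = - \frac{378603}{110}$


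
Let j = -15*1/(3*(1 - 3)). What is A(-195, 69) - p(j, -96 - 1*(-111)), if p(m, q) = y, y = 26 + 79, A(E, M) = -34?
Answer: -139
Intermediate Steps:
y = 105
j = 5/2 (j = -15/((-2*3)) = -15/(-6) = -15*(-1/6) = 5/2 ≈ 2.5000)
p(m, q) = 105
A(-195, 69) - p(j, -96 - 1*(-111)) = -34 - 1*105 = -34 - 105 = -139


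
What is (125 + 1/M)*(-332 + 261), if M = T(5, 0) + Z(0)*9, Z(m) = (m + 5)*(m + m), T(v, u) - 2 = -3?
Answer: -8804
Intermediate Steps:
T(v, u) = -1 (T(v, u) = 2 - 3 = -1)
Z(m) = 2*m*(5 + m) (Z(m) = (5 + m)*(2*m) = 2*m*(5 + m))
M = -1 (M = -1 + (2*0*(5 + 0))*9 = -1 + (2*0*5)*9 = -1 + 0*9 = -1 + 0 = -1)
(125 + 1/M)*(-332 + 261) = (125 + 1/(-1))*(-332 + 261) = (125 - 1)*(-71) = 124*(-71) = -8804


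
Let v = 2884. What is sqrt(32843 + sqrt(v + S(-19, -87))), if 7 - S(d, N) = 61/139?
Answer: sqrt(634559603 + 278*sqrt(13962133))/139 ≈ 181.37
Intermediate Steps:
S(d, N) = 912/139 (S(d, N) = 7 - 61/139 = 912/139)
sqrt(32843 + sqrt(v + S(-19, -87))) = sqrt(32843 + sqrt(2884 + 912/139)) = sqrt(32843 + sqrt(401788/139)) = sqrt(32843 + 2*sqrt(13962133)/139)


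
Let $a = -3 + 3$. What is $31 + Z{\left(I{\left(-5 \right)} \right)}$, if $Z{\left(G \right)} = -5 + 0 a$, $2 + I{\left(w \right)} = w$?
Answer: $26$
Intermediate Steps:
$I{\left(w \right)} = -2 + w$
$a = 0$
$Z{\left(G \right)} = -5$ ($Z{\left(G \right)} = -5 + 0 \cdot 0 = -5 + 0 = -5$)
$31 + Z{\left(I{\left(-5 \right)} \right)} = 31 - 5 = 26$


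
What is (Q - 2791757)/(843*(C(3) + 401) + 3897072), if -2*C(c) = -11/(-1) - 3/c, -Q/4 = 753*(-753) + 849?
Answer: -527117/4230900 ≈ -0.12459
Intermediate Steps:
Q = 2264640 (Q = -4*(753*(-753) + 849) = -4*(-567009 + 849) = -4*(-566160) = 2264640)
C(c) = -11/2 + 3/(2*c) (C(c) = -(-11/(-1) - 3/c)/2 = -(-11*(-1) - 3/c)/2 = -(11 - 3/c)/2 = -11/2 + 3/(2*c))
(Q - 2791757)/(843*(C(3) + 401) + 3897072) = (2264640 - 2791757)/(843*((½)*(3 - 11*3)/3 + 401) + 3897072) = -527117/(843*((½)*(⅓)*(3 - 33) + 401) + 3897072) = -527117/(843*((½)*(⅓)*(-30) + 401) + 3897072) = -527117/(843*(-5 + 401) + 3897072) = -527117/(843*396 + 3897072) = -527117/(333828 + 3897072) = -527117/4230900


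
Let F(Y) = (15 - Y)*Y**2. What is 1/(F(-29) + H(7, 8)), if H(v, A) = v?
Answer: 1/37011 ≈ 2.7019e-5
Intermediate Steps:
F(Y) = Y**2*(15 - Y)
1/(F(-29) + H(7, 8)) = 1/((-29)**2*(15 - 1*(-29)) + 7) = 1/(841*(15 + 29) + 7) = 1/(841*44 + 7) = 1/(37004 + 7) = 1/37011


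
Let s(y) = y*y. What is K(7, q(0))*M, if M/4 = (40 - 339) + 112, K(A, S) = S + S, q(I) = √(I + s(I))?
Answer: 0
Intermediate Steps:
s(y) = y²
q(I) = √(I + I²)
K(A, S) = 2*S
M = -748 (M = 4*((40 - 339) + 112) = 4*(-299 + 112) = 4*(-187) = -748)
K(7, q(0))*M = (2*√(0*(1 + 0)))*(-748) = (2*√(0*1))*(-748) = (2*√0)*(-748) = (2*0)*(-748) = 0*(-748) = 0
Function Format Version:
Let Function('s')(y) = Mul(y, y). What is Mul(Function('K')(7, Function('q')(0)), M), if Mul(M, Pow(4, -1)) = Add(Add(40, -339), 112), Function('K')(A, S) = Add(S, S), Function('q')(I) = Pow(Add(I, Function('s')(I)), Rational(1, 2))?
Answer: 0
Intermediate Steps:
Function('s')(y) = Pow(y, 2)
Function('q')(I) = Pow(Add(I, Pow(I, 2)), Rational(1, 2))
Function('K')(A, S) = Mul(2, S)
M = -748 (M = Mul(4, Add(Add(40, -339), 112)) = Mul(4, Add(-299, 112)) = Mul(4, -187) = -748)
Mul(Function('K')(7, Function('q')(0)), M) = Mul(Mul(2, Pow(Mul(0, Add(1, 0)), Rational(1, 2))), -748) = Mul(Mul(2, Pow(Mul(0, 1), Rational(1, 2))), -748) = Mul(Mul(2, Pow(0, Rational(1, 2))), -748) = Mul(Mul(2, 0), -748) = Mul(0, -748) = 0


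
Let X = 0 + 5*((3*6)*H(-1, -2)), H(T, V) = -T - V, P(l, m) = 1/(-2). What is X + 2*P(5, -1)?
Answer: 269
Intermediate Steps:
P(l, m) = -½
X = 270 (X = 0 + 5*((3*6)*(-1*(-1) - 1*(-2))) = 0 + 5*(18*(1 + 2)) = 0 + 5*(18*3) = 0 + 5*54 = 0 + 270 = 270)
X + 2*P(5, -1) = 270 + 2*(-½) = 270 - 1 = 269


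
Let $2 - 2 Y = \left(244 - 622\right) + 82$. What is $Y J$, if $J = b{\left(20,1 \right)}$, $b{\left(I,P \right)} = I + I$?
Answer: $5960$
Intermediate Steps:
$Y = 149$ ($Y = 1 - \frac{\left(244 - 622\right) + 82}{2} = 1 - \frac{-378 + 82}{2} = 1 - -148 = 1 + 148 = 149$)
$b{\left(I,P \right)} = 2 I$
$J = 40$ ($J = 2 \cdot 20 = 40$)
$Y J = 149 \cdot 40 = 5960$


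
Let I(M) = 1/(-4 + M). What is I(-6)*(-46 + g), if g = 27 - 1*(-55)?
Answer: -18/5 ≈ -3.6000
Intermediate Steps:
g = 82 (g = 27 + 55 = 82)
I(-6)*(-46 + g) = (-46 + 82)/(-4 - 6) = 36/(-10) = -⅒*36 = -18/5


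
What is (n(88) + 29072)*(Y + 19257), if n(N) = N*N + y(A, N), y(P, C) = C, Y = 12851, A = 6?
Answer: 1184913632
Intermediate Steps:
n(N) = N + N**2 (n(N) = N*N + N = N**2 + N = N + N**2)
(n(88) + 29072)*(Y + 19257) = (88*(1 + 88) + 29072)*(12851 + 19257) = (88*89 + 29072)*32108 = (7832 + 29072)*32108 = 36904*32108 = 1184913632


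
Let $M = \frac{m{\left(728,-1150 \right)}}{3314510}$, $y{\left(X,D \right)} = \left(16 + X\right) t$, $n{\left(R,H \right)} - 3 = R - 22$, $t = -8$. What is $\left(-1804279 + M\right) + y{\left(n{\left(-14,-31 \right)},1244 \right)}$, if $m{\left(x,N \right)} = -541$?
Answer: $- \frac{5979850015471}{3314510} \approx -1.8041 \cdot 10^{6}$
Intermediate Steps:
$n{\left(R,H \right)} = -19 + R$ ($n{\left(R,H \right)} = 3 + \left(R - 22\right) = 3 + \left(-22 + R\right) = -19 + R$)
$y{\left(X,D \right)} = -128 - 8 X$ ($y{\left(X,D \right)} = \left(16 + X\right) \left(-8\right) = -128 - 8 X$)
$M = - \frac{541}{3314510} \approx -0.00016322$
$\left(-1804279 + M\right) + y{\left(n{\left(-14,-31 \right)},1244 \right)} = \left(-1804279 - \frac{541}{3314510}\right) - \left(128 + 8 \left(-19 - 14\right)\right) = - \frac{5980300788831}{3314510} - -136 = - \frac{5980300788831}{3314510} + \left(-128 + 264\right) = - \frac{5980300788831}{3314510} + 136 = - \frac{5979850015471}{3314510}$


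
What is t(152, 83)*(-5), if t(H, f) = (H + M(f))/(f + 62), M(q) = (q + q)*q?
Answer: -13930/29 ≈ -480.34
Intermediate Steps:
M(q) = 2*q² (M(q) = (2*q)*q = 2*q²)
t(H, f) = (H + 2*f²)/(62 + f) (t(H, f) = (H + 2*f²)/(f + 62) = (H + 2*f²)/(62 + f))
t(152, 83)*(-5) = ((152 + 2*83²)/(62 + 83))*(-5) = ((152 + 2*6889)/145)*(-5) = ((152 + 13778)/145)*(-5) = ((1/145)*13930)*(-5) = (2786/29)*(-5) = -13930/29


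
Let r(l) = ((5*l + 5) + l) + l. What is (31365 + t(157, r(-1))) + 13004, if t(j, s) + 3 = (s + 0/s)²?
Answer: 44370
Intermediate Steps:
r(l) = 5 + 7*l (r(l) = ((5 + 5*l) + l) + l = (5 + 6*l) + l = 5 + 7*l)
t(j, s) = -3 + s² (t(j, s) = -3 + (s + 0/s)² = -3 + (s + 0)² = -3 + s²)
(31365 + t(157, r(-1))) + 13004 = (31365 + (-3 + (5 + 7*(-1))²)) + 13004 = (31365 + (-3 + (5 - 7)²)) + 13004 = (31365 + (-3 + (-2)²)) + 13004 = (31365 + (-3 + 4)) + 13004 = (31365 + 1) + 13004 = 31366 + 13004 = 44370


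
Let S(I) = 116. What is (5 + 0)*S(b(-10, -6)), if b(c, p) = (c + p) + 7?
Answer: 580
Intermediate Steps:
b(c, p) = 7 + c + p
(5 + 0)*S(b(-10, -6)) = (5 + 0)*116 = 5*116 = 580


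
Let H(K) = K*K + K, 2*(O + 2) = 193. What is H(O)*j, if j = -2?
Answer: -36099/2 ≈ -18050.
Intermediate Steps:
O = 189/2 (O = -2 + (1/2)*193 = -2 + 193/2 = 189/2 ≈ 94.500)
H(K) = K + K**2 (H(K) = K**2 + K = K + K**2)
H(O)*j = (189*(1 + 189/2)/2)*(-2) = ((189/2)*(191/2))*(-2) = (36099/4)*(-2) = -36099/2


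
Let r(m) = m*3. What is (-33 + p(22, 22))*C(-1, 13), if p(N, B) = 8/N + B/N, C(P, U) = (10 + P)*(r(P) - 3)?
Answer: 18792/11 ≈ 1708.4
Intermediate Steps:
r(m) = 3*m
C(P, U) = (-3 + 3*P)*(10 + P) (C(P, U) = (10 + P)*(3*P - 3) = (10 + P)*(-3 + 3*P) = (-3 + 3*P)*(10 + P))
(-33 + p(22, 22))*C(-1, 13) = (-33 + (8 + 22)/22)*(-30 + 3*(-1)² + 27*(-1)) = (-33 + (1/22)*30)*(-30 + 3*1 - 27) = (-33 + 15/11)*(-30 + 3 - 27) = -348/11*(-54) = 18792/11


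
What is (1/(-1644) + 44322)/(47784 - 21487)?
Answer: 72865367/43232268 ≈ 1.6854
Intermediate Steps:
(1/(-1644) + 44322)/(47784 - 21487) = (-1/1644 + 44322)/26297 = (72865367/1644)*(1/26297) = 72865367/43232268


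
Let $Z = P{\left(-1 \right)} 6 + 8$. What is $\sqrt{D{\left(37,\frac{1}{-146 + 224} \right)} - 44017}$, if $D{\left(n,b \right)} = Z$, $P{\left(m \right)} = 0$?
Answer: $i \sqrt{44009} \approx 209.78 i$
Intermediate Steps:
$Z = 8$ ($Z = 0 \cdot 6 + 8 = 0 + 8 = 8$)
$D{\left(n,b \right)} = 8$
$\sqrt{D{\left(37,\frac{1}{-146 + 224} \right)} - 44017} = \sqrt{8 - 44017} = \sqrt{-44009} = i \sqrt{44009}$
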